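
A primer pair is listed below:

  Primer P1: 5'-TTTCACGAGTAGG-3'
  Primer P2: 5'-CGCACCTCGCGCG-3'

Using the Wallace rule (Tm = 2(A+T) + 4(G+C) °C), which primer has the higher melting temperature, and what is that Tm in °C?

Primer P1: A+T=7, G+C=6 → Tm = 2(7)+4(6) = 38°C
Primer P2: A+T=2, G+C=11 → Tm = 2(2)+4(11) = 48°C
38°C vs 48°C → primer P2 is higher.

Primer P2, 48°C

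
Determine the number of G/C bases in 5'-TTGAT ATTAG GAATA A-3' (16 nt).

Counting bases: A=7, C=0, G=3, T=6
G+C = 3 + 0 = 3

3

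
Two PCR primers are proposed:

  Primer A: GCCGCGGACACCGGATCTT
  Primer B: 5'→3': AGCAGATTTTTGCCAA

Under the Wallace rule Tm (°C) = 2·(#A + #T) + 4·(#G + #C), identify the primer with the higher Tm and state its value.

Primer A: A+T=6, G+C=13 → Tm = 2(6)+4(13) = 64°C
Primer B: A+T=10, G+C=6 → Tm = 2(10)+4(6) = 44°C
64°C vs 44°C → primer A is higher.

Primer A, 64°C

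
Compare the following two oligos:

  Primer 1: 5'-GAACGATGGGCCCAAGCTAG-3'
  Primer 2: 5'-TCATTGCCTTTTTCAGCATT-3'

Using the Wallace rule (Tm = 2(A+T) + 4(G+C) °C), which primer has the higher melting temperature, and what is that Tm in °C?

Primer 1: A+T=8, G+C=12 → Tm = 2(8)+4(12) = 64°C
Primer 2: A+T=13, G+C=7 → Tm = 2(13)+4(7) = 54°C
64°C vs 54°C → primer 1 is higher.

Primer 1, 64°C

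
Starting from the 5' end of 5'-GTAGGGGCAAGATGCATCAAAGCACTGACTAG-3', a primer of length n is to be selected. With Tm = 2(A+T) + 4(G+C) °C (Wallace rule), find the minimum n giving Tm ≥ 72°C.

n = 24

First 23 bases: GTAGGGGCAAGATGCATCAAAGC → Tm = 70°C (< 72°C)
First 24 bases: GTAGGGGCAAGATGCATCAAAGCA → Tm = 72°C (≥ 72°C)
Each additional base adds 2°C (A/T) or 4°C (G/C), so Tm is non-decreasing in n; n = 24 is the first length to reach 72°C.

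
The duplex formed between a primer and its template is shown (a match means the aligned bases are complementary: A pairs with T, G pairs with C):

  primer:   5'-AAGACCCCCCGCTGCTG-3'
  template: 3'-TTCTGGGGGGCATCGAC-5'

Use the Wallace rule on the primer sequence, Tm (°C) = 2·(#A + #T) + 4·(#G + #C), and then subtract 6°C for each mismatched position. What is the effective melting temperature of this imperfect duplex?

Primer base counts: A=3, T=2, G=4, C=8 → A+T=5, G+C=12
Perfect-match Tm = 2(5) + 4(12) = 10 + 48 = 58°C
Mismatches (positions where the bases are not complementary): 2 (at positions 12, 13)
Effective Tm = 58 − 2×6 = 58 − 12 = 46°C

46°C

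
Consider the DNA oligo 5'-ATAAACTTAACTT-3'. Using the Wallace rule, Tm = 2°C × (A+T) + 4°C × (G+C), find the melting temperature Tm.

Scanning the sequence gives C=2, T=5, G=0, A=6.
So N_AT = 11 and N_GC = 2.
Tm = 2×11 + 4×2 = 30°C

30°C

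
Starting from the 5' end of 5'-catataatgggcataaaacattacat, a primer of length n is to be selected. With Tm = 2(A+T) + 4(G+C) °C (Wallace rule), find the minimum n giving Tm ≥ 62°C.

n = 24

First 23 bases: CATATAATGGGCATAAAACATTA → Tm = 58°C (< 62°C)
First 24 bases: CATATAATGGGCATAAAACATTAC → Tm = 62°C (≥ 62°C)
Since every base adds ≥2°C, Tm only increases with n, so the threshold is first crossed at n = 24.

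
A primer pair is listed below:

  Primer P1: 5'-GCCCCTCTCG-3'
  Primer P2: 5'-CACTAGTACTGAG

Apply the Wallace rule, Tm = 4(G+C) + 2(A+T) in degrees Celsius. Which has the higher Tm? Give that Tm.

Primer P1: A+T=2, G+C=8 → Tm = 2(2)+4(8) = 36°C
Primer P2: A+T=7, G+C=6 → Tm = 2(7)+4(6) = 38°C
36°C vs 38°C → primer P2 is higher.

Primer P2, 38°C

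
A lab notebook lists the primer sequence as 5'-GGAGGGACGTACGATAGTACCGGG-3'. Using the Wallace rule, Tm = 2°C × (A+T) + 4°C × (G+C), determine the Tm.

Base counts: A=6, C=4, T=3, G=11
A+T = 9, G+C = 15
Tm = 2×9 + 4×15 = 78°C

78°C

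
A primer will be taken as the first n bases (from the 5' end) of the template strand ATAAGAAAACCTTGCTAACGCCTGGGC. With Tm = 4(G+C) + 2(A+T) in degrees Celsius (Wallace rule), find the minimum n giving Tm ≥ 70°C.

First 24 bases: ATAAGAAAACCTTGCTAACGCCTG → Tm = 68°C (< 70°C)
First 25 bases: ATAAGAAAACCTTGCTAACGCCTGG → Tm = 72°C (≥ 70°C)
Since every base adds ≥2°C, Tm only increases with n, so the threshold is first crossed at n = 25.

n = 25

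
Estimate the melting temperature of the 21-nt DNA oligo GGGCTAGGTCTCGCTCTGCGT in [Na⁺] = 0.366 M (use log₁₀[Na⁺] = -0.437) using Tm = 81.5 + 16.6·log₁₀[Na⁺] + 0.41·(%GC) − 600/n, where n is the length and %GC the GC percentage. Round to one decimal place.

Length n = 21. Base counts: C=6, G=8, T=6, A=1
G+C = 14, so %GC = 14/21 × 100 = 66.667%
Salt term: 16.6 × (-0.437) = -7.254
GC term: 0.41 × 66.667 = 27.333; length term: −600/21 = −28.571
Tm = 81.5 + (-7.254) + 27.333 − 28.571 = 73.008 → 73.0°C

73.0°C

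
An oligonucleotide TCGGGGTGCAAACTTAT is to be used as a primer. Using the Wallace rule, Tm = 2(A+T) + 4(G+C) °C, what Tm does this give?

Base counts: T=5, A=4, C=3, G=5
So N_AT = 9 and N_GC = 8.
Tm = 2×9 + 4×8 = 50°C

50°C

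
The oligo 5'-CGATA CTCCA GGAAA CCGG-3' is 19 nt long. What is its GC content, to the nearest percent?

G=5, A=6, C=6, T=2
G+C = 5 + 6 = 11 out of 19 bases
%GC = 11/19 × 100 = 57.89% ≈ 58%

58%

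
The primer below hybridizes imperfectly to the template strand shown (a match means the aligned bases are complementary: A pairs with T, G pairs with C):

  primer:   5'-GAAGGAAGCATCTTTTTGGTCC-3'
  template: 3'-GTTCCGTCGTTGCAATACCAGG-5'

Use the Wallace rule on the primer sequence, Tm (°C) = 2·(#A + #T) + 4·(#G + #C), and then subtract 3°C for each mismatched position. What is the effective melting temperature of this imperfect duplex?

Primer base counts: A=5, T=7, G=6, C=4 → A+T=12, G+C=10
Perfect-match Tm = 2(12) + 4(10) = 24 + 40 = 64°C
Mismatches (positions where the bases are not complementary): 5 (at positions 1, 6, 11, 13, 16)
Effective Tm = 64 − 5×3 = 64 − 15 = 49°C

49°C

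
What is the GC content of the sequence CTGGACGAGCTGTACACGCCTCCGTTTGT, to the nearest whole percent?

59%

Base counts: C=9, A=4, T=8, G=8
G+C = 8 + 9 = 17 out of 29 bases
%GC = 17/29 × 100 = 58.62% ≈ 59%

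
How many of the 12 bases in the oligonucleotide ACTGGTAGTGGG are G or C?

A=2, C=1, T=3, G=6
Total G or C: 6 + 1 = 7

7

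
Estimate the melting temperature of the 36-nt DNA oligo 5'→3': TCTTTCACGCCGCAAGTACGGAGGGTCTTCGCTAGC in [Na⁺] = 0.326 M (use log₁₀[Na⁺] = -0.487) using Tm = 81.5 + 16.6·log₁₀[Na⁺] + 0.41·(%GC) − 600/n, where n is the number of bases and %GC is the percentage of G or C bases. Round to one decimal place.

Length n = 36. Base counts: A=6, C=11, G=10, T=9
G+C = 21, so %GC = 21/36 × 100 = 58.333%
Salt term: 16.6 × (-0.487) = -8.084
GC term: 0.41 × 58.333 = 23.917; length term: −600/36 = −16.667
Tm = 81.5 + (-8.084) + 23.917 − 16.667 = 80.666 → 80.7°C

80.7°C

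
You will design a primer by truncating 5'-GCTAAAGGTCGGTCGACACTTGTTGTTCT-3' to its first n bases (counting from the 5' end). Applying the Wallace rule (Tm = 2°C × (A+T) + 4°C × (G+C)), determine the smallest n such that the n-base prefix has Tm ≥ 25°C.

n = 9

First 8 bases: GCTAAAGG → Tm = 24°C (< 25°C)
First 9 bases: GCTAAAGGT → Tm = 26°C (≥ 25°C)
Each additional base adds 2°C (A/T) or 4°C (G/C), so Tm is non-decreasing in n; n = 9 is the first length to reach 25°C.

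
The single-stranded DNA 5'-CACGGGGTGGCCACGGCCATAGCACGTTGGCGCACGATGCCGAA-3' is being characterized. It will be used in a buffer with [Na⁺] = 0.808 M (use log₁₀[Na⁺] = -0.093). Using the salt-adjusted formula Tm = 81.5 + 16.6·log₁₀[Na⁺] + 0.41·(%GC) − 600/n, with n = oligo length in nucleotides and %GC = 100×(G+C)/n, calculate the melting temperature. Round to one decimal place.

Length n = 44. Base counts: T=5, A=9, C=14, G=16
G+C = 30, so %GC = 30/44 × 100 = 68.182%
Salt term: 16.6 × (-0.093) = -1.544
GC term: 0.41 × 68.182 = 27.955; length term: −600/44 = −13.636
Tm = 81.5 + (-1.544) + 27.955 − 13.636 = 94.275 → 94.3°C

94.3°C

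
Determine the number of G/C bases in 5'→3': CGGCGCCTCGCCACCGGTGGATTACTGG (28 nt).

20

A=3, T=5, C=10, G=10
G+C = 10 + 10 = 20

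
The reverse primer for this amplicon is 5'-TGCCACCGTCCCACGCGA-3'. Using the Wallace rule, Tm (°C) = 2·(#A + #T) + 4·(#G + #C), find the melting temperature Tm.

C=9, A=3, G=4, T=2
AT pairs contribute 5, GC pairs contribute 13.
Tm = 2(5) + 4(13) = 10 + 52 = 62°C

62°C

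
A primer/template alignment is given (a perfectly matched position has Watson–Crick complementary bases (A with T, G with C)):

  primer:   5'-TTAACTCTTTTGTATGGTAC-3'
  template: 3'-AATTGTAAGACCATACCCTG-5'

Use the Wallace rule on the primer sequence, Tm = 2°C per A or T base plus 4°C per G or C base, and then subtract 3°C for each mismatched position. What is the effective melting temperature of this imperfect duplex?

Primer base counts: A=4, T=10, G=3, C=3 → A+T=14, G+C=6
Perfect-match Tm = 2(14) + 4(6) = 28 + 24 = 52°C
Mismatches (positions where the bases are not complementary): 5 (at positions 6, 7, 9, 11, 18)
Effective Tm = 52 − 5×3 = 52 − 15 = 37°C

37°C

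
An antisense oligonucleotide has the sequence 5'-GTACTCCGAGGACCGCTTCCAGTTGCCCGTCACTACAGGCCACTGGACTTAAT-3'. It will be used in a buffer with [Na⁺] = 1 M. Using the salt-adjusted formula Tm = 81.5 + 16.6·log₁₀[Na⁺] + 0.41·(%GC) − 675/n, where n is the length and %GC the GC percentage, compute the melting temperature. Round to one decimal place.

92.0°C

Length n = 53. Base counts: A=11, C=18, G=12, T=12
G+C = 30, so %GC = 30/53 × 100 = 56.604%
Salt term: 16.6 × (0) = 0
GC term: 0.41 × 56.604 = 23.208; length term: −675/53 = −12.736
Tm = 81.5 + (0) + 23.208 − 12.736 = 91.972 → 92.0°C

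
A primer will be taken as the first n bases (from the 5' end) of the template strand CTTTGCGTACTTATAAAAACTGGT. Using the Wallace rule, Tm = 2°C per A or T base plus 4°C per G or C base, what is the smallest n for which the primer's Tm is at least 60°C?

First 22 bases: CTTTGCGTACTTATAAAAACTG → Tm = 58°C (< 60°C)
First 23 bases: CTTTGCGTACTTATAAAAACTGG → Tm = 62°C (≥ 60°C)
Each additional base adds 2°C (A/T) or 4°C (G/C), so Tm is non-decreasing in n; n = 23 is the first length to reach 60°C.

n = 23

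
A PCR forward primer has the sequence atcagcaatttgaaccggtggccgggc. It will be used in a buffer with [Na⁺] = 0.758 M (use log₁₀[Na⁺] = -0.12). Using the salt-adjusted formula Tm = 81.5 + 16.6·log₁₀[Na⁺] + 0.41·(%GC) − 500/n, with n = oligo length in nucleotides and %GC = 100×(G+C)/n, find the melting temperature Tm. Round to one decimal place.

85.3°C

Length n = 27. Scanning the sequence gives C=7, G=9, T=5, A=6.
G+C = 16, so %GC = 16/27 × 100 = 59.259%
Salt term: 16.6 × (-0.12) = -1.992
GC term: 0.41 × 59.259 = 24.296; length term: −500/27 = −18.519
Tm = 81.5 + (-1.992) + 24.296 − 18.519 = 85.285 → 85.3°C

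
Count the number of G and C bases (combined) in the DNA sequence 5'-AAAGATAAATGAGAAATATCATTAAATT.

C=1, G=3, T=8, A=16
G+C = 3 + 1 = 4

4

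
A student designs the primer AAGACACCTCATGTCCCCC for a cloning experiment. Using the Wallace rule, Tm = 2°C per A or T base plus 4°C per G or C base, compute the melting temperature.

C=9, T=3, A=5, G=2
A+T = 8, G+C = 11
Tm = 2(8) + 4(11) = 16 + 44 = 60°C

60°C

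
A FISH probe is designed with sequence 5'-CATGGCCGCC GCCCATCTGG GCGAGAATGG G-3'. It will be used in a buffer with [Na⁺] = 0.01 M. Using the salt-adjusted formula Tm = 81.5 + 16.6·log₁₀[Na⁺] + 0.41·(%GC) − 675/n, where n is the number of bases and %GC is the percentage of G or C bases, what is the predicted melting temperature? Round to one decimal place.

55.6°C

Length n = 31. Base counts: A=5, C=10, G=12, T=4
G+C = 22, so %GC = 22/31 × 100 = 70.968%
Salt term: 16.6 × (-2) = -33.2
GC term: 0.41 × 70.968 = 29.097; length term: −675/31 = −21.774
Tm = 81.5 + (-33.2) + 29.097 − 21.774 = 55.623 → 55.6°C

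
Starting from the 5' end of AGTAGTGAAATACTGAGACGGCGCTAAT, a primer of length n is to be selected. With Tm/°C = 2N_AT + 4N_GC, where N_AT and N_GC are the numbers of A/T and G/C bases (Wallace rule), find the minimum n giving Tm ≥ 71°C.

First 23 bases: AGTAGTGAAATACTGAGACGGCG → Tm = 68°C (< 71°C)
First 24 bases: AGTAGTGAAATACTGAGACGGCGC → Tm = 72°C (≥ 71°C)
Each additional base adds 2°C (A/T) or 4°C (G/C), so Tm is non-decreasing in n; n = 24 is the first length to reach 71°C.

n = 24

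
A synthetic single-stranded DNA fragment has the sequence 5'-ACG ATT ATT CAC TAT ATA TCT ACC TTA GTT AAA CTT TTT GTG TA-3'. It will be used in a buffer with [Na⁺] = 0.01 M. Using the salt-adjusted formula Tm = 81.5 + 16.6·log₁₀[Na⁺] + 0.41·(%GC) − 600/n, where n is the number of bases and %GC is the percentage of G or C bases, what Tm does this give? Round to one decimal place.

44.9°C

Length n = 44. T=20, G=4, A=13, C=7
G+C = 11, so %GC = 11/44 × 100 = 25%
Salt term: 16.6 × (-2) = -33.2
GC term: 0.41 × 25 = 10.25; length term: −600/44 = −13.636
Tm = 81.5 + (-33.2) + 10.25 − 13.636 = 44.914 → 44.9°C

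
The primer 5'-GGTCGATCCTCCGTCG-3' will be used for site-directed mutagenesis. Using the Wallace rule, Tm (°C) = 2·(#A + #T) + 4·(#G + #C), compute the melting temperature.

Counting bases: A=1, T=4, C=6, G=5
AT pairs contribute 5, GC pairs contribute 11.
Tm = 2(5) + 4(11) = 10 + 44 = 54°C

54°C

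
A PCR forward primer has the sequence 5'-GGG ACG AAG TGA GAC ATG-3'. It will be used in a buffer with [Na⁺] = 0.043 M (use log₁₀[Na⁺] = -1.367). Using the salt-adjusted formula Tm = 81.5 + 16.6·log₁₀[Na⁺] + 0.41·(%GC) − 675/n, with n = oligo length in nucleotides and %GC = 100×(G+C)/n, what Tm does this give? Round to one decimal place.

44.1°C

Length n = 18. Base counts: G=8, A=6, C=2, T=2
G+C = 10, so %GC = 10/18 × 100 = 55.556%
Salt term: 16.6 × (-1.367) = -22.692
GC term: 0.41 × 55.556 = 22.778; length term: −675/18 = −37.5
Tm = 81.5 + (-22.692) + 22.778 − 37.5 = 44.086 → 44.1°C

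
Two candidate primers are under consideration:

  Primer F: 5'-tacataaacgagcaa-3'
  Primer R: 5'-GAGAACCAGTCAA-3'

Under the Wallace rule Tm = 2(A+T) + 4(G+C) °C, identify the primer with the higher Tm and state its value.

Primer F, 40°C

Primer F: A+T=10, G+C=5 → Tm = 2(10)+4(5) = 40°C
Primer R: A+T=7, G+C=6 → Tm = 2(7)+4(6) = 38°C
40°C vs 38°C → primer F is higher.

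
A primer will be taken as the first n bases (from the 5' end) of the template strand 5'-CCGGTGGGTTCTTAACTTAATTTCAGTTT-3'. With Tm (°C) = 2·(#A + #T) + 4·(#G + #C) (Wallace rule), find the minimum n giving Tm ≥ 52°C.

n = 17

First 16 bases: CCGGTGGGTTCTTAAC → Tm = 50°C (< 52°C)
First 17 bases: CCGGTGGGTTCTTAACT → Tm = 52°C (≥ 52°C)
Each additional base adds 2°C (A/T) or 4°C (G/C), so Tm is non-decreasing in n; n = 17 is the first length to reach 52°C.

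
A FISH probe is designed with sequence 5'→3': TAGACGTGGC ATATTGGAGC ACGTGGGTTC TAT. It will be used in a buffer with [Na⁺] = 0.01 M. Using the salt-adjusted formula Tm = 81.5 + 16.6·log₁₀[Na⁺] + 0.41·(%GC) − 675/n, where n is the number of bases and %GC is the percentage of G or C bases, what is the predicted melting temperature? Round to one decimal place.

47.7°C

Length n = 33. Base counts: T=10, A=7, G=11, C=5
G+C = 16, so %GC = 16/33 × 100 = 48.485%
Salt term: 16.6 × (-2) = -33.2
GC term: 0.41 × 48.485 = 19.879; length term: −675/33 = −20.455
Tm = 81.5 + (-33.2) + 19.879 − 20.455 = 47.724 → 47.7°C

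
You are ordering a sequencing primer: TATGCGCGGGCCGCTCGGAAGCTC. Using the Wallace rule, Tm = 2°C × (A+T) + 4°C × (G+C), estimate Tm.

82°C

Counting bases: C=8, A=3, G=9, T=4
A+T = 7, G+C = 17
Tm = 4·17 + 2·7 = 68 + 14 = 82°C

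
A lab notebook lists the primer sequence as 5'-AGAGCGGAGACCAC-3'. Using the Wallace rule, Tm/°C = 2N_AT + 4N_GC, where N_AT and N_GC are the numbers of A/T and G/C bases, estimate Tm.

Scanning the sequence gives C=4, G=5, A=5, T=0.
AT pairs contribute 5, GC pairs contribute 9.
Tm = 2×5 + 4×9 = 46°C

46°C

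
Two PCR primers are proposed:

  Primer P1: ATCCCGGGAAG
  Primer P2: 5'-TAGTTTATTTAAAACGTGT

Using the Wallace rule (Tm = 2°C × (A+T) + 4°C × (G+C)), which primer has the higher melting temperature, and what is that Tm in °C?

Primer P2, 46°C

Primer P1: A+T=4, G+C=7 → Tm = 2(4)+4(7) = 36°C
Primer P2: A+T=15, G+C=4 → Tm = 2(15)+4(4) = 46°C
36°C vs 46°C → primer P2 is higher.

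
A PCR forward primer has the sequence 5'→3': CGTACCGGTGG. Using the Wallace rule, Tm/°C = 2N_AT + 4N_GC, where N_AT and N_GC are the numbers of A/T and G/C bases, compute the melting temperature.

Scanning the sequence gives C=3, A=1, G=5, T=2.
A+T = 3, G+C = 8
Tm = 2×3 + 4×8 = 38°C

38°C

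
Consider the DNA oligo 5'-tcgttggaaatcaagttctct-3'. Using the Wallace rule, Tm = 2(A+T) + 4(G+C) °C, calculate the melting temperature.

58°C

G=4, T=8, A=5, C=4
A+T = 13, G+C = 8
Tm = 4·8 + 2·13 = 32 + 26 = 58°C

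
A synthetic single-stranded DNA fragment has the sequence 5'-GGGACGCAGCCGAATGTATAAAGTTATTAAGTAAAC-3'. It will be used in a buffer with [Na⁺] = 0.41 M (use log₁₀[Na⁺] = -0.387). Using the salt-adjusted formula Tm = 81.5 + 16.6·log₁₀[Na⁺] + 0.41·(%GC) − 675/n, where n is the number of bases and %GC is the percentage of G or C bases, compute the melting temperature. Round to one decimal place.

Length n = 36. G=9, T=8, A=14, C=5
G+C = 14, so %GC = 14/36 × 100 = 38.889%
Salt term: 16.6 × (-0.387) = -6.424
GC term: 0.41 × 38.889 = 15.944; length term: −675/36 = −18.75
Tm = 81.5 + (-6.424) + 15.944 − 18.75 = 72.27 → 72.3°C

72.3°C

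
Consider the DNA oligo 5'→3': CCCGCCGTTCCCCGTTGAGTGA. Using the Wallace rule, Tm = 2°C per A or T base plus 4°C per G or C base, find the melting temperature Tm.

Base counts: C=9, A=2, T=5, G=6
So N_AT = 7 and N_GC = 15.
Tm = 4·15 + 2·7 = 60 + 14 = 74°C

74°C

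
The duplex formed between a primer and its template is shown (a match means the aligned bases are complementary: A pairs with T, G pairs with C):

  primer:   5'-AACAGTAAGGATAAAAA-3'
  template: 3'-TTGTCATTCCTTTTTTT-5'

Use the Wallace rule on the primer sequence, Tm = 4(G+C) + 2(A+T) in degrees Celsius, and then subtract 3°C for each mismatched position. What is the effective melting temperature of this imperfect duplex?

39°C

Primer base counts: A=11, T=2, G=3, C=1 → A+T=13, G+C=4
Perfect-match Tm = 2(13) + 4(4) = 26 + 16 = 42°C
Mismatches (positions where the bases are not complementary): 1 (at position 12)
Effective Tm = 42 − 1×3 = 42 − 3 = 39°C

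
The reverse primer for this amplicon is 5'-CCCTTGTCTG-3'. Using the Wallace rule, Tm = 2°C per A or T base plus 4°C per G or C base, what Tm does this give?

Scanning the sequence gives T=4, C=4, A=0, G=2.
So N_AT = 4 and N_GC = 6.
Tm = 4·6 + 2·4 = 24 + 8 = 32°C

32°C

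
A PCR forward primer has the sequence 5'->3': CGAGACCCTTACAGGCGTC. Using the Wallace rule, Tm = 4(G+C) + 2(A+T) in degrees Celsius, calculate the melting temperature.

T=3, A=4, G=5, C=7
So N_AT = 7 and N_GC = 12.
Tm = 2×7 + 4×12 = 62°C

62°C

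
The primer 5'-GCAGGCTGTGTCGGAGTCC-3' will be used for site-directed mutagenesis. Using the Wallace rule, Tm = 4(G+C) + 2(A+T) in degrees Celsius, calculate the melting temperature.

64°C

Scanning the sequence gives C=5, T=4, G=8, A=2.
So N_AT = 6 and N_GC = 13.
Tm = 2(6) + 4(13) = 12 + 52 = 64°C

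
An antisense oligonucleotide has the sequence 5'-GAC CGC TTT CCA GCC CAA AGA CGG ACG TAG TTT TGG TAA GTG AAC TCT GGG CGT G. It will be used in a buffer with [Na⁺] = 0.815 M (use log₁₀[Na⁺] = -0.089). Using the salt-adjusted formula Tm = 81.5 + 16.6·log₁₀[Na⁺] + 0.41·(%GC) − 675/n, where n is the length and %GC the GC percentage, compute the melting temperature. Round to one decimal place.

Length n = 55. A=12, G=17, C=13, T=13
G+C = 30, so %GC = 30/55 × 100 = 54.545%
Salt term: 16.6 × (-0.089) = -1.477
GC term: 0.41 × 54.545 = 22.363; length term: −675/55 = −12.273
Tm = 81.5 + (-1.477) + 22.363 − 12.273 = 90.113 → 90.1°C

90.1°C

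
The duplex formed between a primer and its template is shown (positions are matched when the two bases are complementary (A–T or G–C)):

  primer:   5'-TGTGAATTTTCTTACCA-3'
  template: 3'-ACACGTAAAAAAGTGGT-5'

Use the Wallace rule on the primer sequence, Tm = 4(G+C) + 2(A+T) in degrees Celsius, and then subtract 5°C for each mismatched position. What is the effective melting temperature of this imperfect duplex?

29°C

Primer base counts: A=4, T=8, G=2, C=3 → A+T=12, G+C=5
Perfect-match Tm = 2(12) + 4(5) = 24 + 20 = 44°C
Mismatches (positions where the bases are not complementary): 3 (at positions 5, 11, 13)
Effective Tm = 44 − 3×5 = 44 − 15 = 29°C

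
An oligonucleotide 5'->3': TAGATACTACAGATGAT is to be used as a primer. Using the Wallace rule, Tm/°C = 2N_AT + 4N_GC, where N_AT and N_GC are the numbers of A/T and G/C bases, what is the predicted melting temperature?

T=5, A=7, C=2, G=3
A+T = 12, G+C = 5
Tm = 4·5 + 2·12 = 20 + 24 = 44°C

44°C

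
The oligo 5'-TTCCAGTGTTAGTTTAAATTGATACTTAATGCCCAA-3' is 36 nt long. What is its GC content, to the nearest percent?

Counting bases: C=6, G=5, A=11, T=14
G+C = 5 + 6 = 11 out of 36 bases
%GC = 11/36 × 100 = 30.56% ≈ 31%

31%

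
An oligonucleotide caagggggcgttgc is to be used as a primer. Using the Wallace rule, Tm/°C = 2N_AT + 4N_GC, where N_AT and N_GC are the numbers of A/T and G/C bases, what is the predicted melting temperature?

48°C

G=7, T=2, C=3, A=2
A+T = 4, G+C = 10
Tm = 4·10 + 2·4 = 40 + 8 = 48°C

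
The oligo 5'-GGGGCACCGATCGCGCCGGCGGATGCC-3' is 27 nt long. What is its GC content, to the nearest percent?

Scanning the sequence gives G=12, A=3, C=10, T=2.
G+C = 12 + 10 = 22 out of 27 bases
%GC = 22/27 × 100 = 81.48% ≈ 81%

81%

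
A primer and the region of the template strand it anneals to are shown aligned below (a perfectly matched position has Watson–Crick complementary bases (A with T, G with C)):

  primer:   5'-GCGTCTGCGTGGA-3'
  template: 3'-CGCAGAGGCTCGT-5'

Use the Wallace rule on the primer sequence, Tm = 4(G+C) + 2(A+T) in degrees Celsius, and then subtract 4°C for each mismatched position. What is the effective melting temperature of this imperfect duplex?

32°C

Primer base counts: A=1, T=3, G=6, C=3 → A+T=4, G+C=9
Perfect-match Tm = 2(4) + 4(9) = 8 + 36 = 44°C
Mismatches (positions where the bases are not complementary): 3 (at positions 7, 10, 12)
Effective Tm = 44 − 3×4 = 44 − 12 = 32°C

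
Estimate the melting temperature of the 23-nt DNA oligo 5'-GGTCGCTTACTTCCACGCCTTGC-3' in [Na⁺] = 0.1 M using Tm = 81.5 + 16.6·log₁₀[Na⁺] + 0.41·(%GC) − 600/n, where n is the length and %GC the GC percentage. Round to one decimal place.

Length n = 23. G=5, T=7, A=2, C=9
G+C = 14, so %GC = 14/23 × 100 = 60.87%
Salt term: 16.6 × (-1) = -16.6
GC term: 0.41 × 60.87 = 24.957; length term: −600/23 = −26.087
Tm = 81.5 + (-16.6) + 24.957 − 26.087 = 63.77 → 63.8°C

63.8°C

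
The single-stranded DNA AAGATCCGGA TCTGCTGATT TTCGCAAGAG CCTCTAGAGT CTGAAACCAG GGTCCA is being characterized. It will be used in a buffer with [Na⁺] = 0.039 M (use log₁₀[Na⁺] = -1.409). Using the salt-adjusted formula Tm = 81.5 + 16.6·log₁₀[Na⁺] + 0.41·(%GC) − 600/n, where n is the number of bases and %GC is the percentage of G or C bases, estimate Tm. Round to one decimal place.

67.9°C

Length n = 56. A=15, G=14, C=14, T=13
G+C = 28, so %GC = 28/56 × 100 = 50%
Salt term: 16.6 × (-1.409) = -23.389
GC term: 0.41 × 50 = 20.5; length term: −600/56 = −10.714
Tm = 81.5 + (-23.389) + 20.5 − 10.714 = 67.897 → 67.9°C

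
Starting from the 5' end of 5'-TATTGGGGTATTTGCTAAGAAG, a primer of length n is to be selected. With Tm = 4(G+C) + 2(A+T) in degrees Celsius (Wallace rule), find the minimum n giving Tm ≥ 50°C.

First 18 bases: TATTGGGGTATTTGCTAA → Tm = 48°C (< 50°C)
First 19 bases: TATTGGGGTATTTGCTAAG → Tm = 52°C (≥ 50°C)
Since every base adds ≥2°C, Tm only increases with n, so the threshold is first crossed at n = 19.

n = 19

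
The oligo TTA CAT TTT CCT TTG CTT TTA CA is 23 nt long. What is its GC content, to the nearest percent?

T=13, G=1, A=4, C=5
G+C = 1 + 5 = 6 out of 23 bases
%GC = 6/23 × 100 = 26.09% ≈ 26%

26%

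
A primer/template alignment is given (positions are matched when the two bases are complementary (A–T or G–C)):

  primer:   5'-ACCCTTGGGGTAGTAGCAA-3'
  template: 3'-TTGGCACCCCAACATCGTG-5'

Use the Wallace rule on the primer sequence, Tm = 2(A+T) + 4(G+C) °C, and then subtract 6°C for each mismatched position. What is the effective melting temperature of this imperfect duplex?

Primer base counts: A=5, T=4, G=6, C=4 → A+T=9, G+C=10
Perfect-match Tm = 2(9) + 4(10) = 18 + 40 = 58°C
Mismatches (positions where the bases are not complementary): 4 (at positions 2, 5, 12, 19)
Effective Tm = 58 − 4×6 = 58 − 24 = 34°C

34°C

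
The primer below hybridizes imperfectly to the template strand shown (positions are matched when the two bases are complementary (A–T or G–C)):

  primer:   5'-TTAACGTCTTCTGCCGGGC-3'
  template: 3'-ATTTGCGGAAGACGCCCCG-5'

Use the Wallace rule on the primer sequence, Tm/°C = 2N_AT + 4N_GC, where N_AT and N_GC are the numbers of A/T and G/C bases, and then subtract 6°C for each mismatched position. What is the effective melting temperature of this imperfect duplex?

Primer base counts: A=2, T=6, G=5, C=6 → A+T=8, G+C=11
Perfect-match Tm = 2(8) + 4(11) = 16 + 44 = 60°C
Mismatches (positions where the bases are not complementary): 3 (at positions 2, 7, 15)
Effective Tm = 60 − 3×6 = 60 − 18 = 42°C

42°C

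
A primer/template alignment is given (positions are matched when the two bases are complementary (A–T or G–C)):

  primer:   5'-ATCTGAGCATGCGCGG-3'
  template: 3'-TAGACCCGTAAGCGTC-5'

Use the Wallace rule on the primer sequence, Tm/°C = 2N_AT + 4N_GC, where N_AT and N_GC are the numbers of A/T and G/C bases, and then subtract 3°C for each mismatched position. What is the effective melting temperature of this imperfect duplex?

43°C

Primer base counts: A=3, T=3, G=6, C=4 → A+T=6, G+C=10
Perfect-match Tm = 2(6) + 4(10) = 12 + 40 = 52°C
Mismatches (positions where the bases are not complementary): 3 (at positions 6, 11, 15)
Effective Tm = 52 − 3×3 = 52 − 9 = 43°C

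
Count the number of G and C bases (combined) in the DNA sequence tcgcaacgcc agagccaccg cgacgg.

Counting bases: C=11, T=1, G=8, A=6
G+C = 8 + 11 = 19

19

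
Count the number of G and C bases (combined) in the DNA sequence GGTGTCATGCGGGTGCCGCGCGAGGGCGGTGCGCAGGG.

Scanning the sequence gives C=9, G=21, A=3, T=5.
Total G or C: 21 + 9 = 30

30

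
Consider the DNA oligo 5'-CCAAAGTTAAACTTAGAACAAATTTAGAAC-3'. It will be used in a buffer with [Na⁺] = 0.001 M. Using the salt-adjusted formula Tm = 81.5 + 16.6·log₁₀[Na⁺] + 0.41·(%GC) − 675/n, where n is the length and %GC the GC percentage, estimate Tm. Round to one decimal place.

20.1°C

Length n = 30. Base counts: G=3, C=5, A=15, T=7
G+C = 8, so %GC = 8/30 × 100 = 26.667%
Salt term: 16.6 × (-3) = -49.8
GC term: 0.41 × 26.667 = 10.933; length term: −675/30 = −22.5
Tm = 81.5 + (-49.8) + 10.933 − 22.5 = 20.133 → 20.1°C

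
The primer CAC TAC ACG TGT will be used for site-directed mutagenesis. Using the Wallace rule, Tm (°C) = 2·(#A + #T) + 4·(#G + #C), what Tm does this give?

Scanning the sequence gives C=4, G=2, A=3, T=3.
So N_AT = 6 and N_GC = 6.
Tm = 4·6 + 2·6 = 24 + 12 = 36°C

36°C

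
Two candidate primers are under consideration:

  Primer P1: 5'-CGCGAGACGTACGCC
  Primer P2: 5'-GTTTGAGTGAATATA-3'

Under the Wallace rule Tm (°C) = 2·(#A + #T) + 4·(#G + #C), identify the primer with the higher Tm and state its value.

Primer P1: A+T=4, G+C=11 → Tm = 2(4)+4(11) = 52°C
Primer P2: A+T=11, G+C=4 → Tm = 2(11)+4(4) = 38°C
52°C vs 38°C → primer P1 is higher.

Primer P1, 52°C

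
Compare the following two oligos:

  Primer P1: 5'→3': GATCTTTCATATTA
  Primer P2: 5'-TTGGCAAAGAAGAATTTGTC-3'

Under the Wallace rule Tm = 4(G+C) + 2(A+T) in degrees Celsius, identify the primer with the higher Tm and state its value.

Primer P2, 54°C

Primer P1: A+T=11, G+C=3 → Tm = 2(11)+4(3) = 34°C
Primer P2: A+T=13, G+C=7 → Tm = 2(13)+4(7) = 54°C
34°C vs 54°C → primer P2 is higher.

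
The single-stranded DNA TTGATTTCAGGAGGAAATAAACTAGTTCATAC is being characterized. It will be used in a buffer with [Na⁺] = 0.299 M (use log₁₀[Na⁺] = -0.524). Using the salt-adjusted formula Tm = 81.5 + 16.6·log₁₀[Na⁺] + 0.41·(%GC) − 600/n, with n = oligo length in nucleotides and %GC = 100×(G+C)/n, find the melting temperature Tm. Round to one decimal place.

Length n = 32. Scanning the sequence gives A=12, G=6, C=4, T=10.
G+C = 10, so %GC = 10/32 × 100 = 31.25%
Salt term: 16.6 × (-0.524) = -8.698
GC term: 0.41 × 31.25 = 12.812; length term: −600/32 = −18.75
Tm = 81.5 + (-8.698) + 12.812 − 18.75 = 66.864 → 66.9°C

66.9°C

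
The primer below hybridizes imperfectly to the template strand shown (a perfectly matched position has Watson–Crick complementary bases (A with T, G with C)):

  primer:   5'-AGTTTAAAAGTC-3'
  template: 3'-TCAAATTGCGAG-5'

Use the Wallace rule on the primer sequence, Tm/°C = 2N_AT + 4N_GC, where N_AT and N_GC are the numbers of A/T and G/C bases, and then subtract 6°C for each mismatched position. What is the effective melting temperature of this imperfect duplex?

Primer base counts: A=5, T=4, G=2, C=1 → A+T=9, G+C=3
Perfect-match Tm = 2(9) + 4(3) = 18 + 12 = 30°C
Mismatches (positions where the bases are not complementary): 3 (at positions 8, 9, 10)
Effective Tm = 30 − 3×6 = 30 − 18 = 12°C

12°C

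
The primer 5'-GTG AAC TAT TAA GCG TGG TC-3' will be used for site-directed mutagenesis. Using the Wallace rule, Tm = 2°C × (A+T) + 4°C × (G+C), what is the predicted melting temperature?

58°C

Scanning the sequence gives A=5, C=3, G=6, T=6.
So N_AT = 11 and N_GC = 9.
Tm = 2(11) + 4(9) = 22 + 36 = 58°C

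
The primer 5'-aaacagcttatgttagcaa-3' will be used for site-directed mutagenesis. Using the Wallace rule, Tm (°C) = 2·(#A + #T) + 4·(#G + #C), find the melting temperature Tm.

50°C

Base counts: A=8, C=3, T=5, G=3
A+T = 13, G+C = 6
Tm = 2(13) + 4(6) = 26 + 24 = 50°C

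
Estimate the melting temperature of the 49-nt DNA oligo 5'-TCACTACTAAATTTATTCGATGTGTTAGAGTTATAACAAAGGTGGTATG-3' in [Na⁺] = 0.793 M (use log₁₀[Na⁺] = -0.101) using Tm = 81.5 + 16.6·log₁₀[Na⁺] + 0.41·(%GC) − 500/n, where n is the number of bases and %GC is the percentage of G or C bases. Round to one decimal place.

82.2°C

Length n = 49. Scanning the sequence gives T=18, G=10, C=5, A=16.
G+C = 15, so %GC = 15/49 × 100 = 30.612%
Salt term: 16.6 × (-0.101) = -1.677
GC term: 0.41 × 30.612 = 12.551; length term: −500/49 = −10.204
Tm = 81.5 + (-1.677) + 12.551 − 10.204 = 82.17 → 82.2°C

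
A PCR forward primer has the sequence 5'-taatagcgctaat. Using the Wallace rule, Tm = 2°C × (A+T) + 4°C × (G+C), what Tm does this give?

Scanning the sequence gives C=2, G=2, A=5, T=4.
AT pairs contribute 9, GC pairs contribute 4.
Tm = 2(9) + 4(4) = 18 + 16 = 34°C

34°C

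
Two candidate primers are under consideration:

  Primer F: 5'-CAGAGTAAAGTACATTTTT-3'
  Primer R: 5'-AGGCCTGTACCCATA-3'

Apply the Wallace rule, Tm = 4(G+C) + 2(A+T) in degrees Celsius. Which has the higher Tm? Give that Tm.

Primer F: A+T=14, G+C=5 → Tm = 2(14)+4(5) = 48°C
Primer R: A+T=7, G+C=8 → Tm = 2(7)+4(8) = 46°C
48°C vs 46°C → primer F is higher.

Primer F, 48°C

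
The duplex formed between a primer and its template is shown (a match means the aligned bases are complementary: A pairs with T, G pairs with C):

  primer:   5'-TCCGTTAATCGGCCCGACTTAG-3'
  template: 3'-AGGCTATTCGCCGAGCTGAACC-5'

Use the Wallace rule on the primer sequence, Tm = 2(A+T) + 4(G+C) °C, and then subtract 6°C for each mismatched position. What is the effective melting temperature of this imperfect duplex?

Primer base counts: A=4, T=6, G=5, C=7 → A+T=10, G+C=12
Perfect-match Tm = 2(10) + 4(12) = 20 + 48 = 68°C
Mismatches (positions where the bases are not complementary): 4 (at positions 5, 9, 14, 21)
Effective Tm = 68 − 4×6 = 68 − 24 = 44°C

44°C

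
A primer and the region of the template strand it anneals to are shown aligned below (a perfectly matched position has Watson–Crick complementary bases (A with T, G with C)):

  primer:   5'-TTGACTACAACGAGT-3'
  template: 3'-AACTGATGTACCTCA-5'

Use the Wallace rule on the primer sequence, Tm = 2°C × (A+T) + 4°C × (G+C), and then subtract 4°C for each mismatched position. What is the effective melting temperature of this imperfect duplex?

Primer base counts: A=5, T=4, G=3, C=3 → A+T=9, G+C=6
Perfect-match Tm = 2(9) + 4(6) = 18 + 24 = 42°C
Mismatches (positions where the bases are not complementary): 2 (at positions 10, 11)
Effective Tm = 42 − 2×4 = 42 − 8 = 34°C

34°C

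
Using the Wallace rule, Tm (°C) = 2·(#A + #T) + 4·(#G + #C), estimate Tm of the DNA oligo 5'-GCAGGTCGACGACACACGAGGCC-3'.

78°C

G=8, A=6, C=8, T=1
So N_AT = 7 and N_GC = 16.
Tm = 2×7 + 4×16 = 78°C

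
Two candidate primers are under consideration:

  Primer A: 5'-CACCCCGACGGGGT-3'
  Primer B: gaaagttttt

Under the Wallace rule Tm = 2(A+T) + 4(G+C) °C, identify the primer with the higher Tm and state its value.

Primer A: A+T=3, G+C=11 → Tm = 2(3)+4(11) = 50°C
Primer B: A+T=8, G+C=2 → Tm = 2(8)+4(2) = 24°C
50°C vs 24°C → primer A is higher.

Primer A, 50°C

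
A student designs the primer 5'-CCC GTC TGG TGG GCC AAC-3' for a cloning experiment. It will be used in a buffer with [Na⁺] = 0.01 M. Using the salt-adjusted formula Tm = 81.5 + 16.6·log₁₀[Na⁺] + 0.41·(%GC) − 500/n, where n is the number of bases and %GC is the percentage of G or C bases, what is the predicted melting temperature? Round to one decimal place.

50.1°C

Length n = 18. Counting bases: A=2, C=7, G=6, T=3
G+C = 13, so %GC = 13/18 × 100 = 72.222%
Salt term: 16.6 × (-2) = -33.2
GC term: 0.41 × 72.222 = 29.611; length term: −500/18 = −27.778
Tm = 81.5 + (-33.2) + 29.611 − 27.778 = 50.133 → 50.1°C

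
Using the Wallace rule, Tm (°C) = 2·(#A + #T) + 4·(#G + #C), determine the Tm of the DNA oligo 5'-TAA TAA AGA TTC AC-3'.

Base counts: A=7, T=4, G=1, C=2
A+T = 11, G+C = 3
Tm = 4·3 + 2·11 = 12 + 22 = 34°C

34°C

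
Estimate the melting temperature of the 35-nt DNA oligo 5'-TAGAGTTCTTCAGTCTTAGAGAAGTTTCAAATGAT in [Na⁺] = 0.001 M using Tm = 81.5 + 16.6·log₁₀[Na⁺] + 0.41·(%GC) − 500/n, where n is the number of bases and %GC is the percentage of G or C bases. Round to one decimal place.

Length n = 35. Base counts: T=13, A=11, C=4, G=7
G+C = 11, so %GC = 11/35 × 100 = 31.429%
Salt term: 16.6 × (-3) = -49.8
GC term: 0.41 × 31.429 = 12.886; length term: −500/35 = −14.286
Tm = 81.5 + (-49.8) + 12.886 − 14.286 = 30.3 → 30.3°C

30.3°C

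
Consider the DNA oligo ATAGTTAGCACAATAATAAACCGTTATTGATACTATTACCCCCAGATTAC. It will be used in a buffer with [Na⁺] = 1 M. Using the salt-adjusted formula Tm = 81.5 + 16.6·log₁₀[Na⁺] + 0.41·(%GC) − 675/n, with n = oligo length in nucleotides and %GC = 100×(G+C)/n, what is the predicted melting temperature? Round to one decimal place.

81.1°C

Length n = 50. Scanning the sequence gives G=5, A=19, C=11, T=15.
G+C = 16, so %GC = 16/50 × 100 = 32%
Salt term: 16.6 × (0) = 0
GC term: 0.41 × 32 = 13.12; length term: −675/50 = −13.5
Tm = 81.5 + (0) + 13.12 − 13.5 = 81.12 → 81.1°C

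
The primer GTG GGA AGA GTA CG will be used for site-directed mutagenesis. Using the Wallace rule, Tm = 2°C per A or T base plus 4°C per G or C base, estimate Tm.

44°C

Counting bases: T=2, A=4, C=1, G=7
A+T = 6, G+C = 8
Tm = 4·8 + 2·6 = 32 + 12 = 44°C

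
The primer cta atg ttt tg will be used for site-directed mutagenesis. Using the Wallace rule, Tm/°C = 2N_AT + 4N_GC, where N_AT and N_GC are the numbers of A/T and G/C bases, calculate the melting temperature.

28°C

Counting bases: C=1, G=2, T=6, A=2
AT pairs contribute 8, GC pairs contribute 3.
Tm = 2×8 + 4×3 = 28°C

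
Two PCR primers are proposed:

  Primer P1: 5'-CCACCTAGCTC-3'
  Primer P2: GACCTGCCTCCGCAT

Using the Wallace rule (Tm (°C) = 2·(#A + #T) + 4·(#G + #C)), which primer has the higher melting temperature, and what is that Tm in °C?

Primer P1: A+T=4, G+C=7 → Tm = 2(4)+4(7) = 36°C
Primer P2: A+T=5, G+C=10 → Tm = 2(5)+4(10) = 50°C
36°C vs 50°C → primer P2 is higher.

Primer P2, 50°C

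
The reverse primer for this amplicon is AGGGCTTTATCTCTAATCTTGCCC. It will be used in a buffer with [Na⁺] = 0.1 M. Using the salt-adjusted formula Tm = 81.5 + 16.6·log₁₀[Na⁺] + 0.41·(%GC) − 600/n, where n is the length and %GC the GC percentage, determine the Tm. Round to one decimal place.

Length n = 24. Counting bases: A=4, G=4, C=7, T=9
G+C = 11, so %GC = 11/24 × 100 = 45.833%
Salt term: 16.6 × (-1) = -16.6
GC term: 0.41 × 45.833 = 18.792; length term: −600/24 = −25
Tm = 81.5 + (-16.6) + 18.792 − 25 = 58.692 → 58.7°C

58.7°C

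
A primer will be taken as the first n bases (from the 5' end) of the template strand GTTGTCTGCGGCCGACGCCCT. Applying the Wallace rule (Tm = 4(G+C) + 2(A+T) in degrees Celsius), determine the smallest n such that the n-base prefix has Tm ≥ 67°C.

n = 20

First 19 bases: GTTGTCTGCGGCCGACGCC → Tm = 66°C (< 67°C)
First 20 bases: GTTGTCTGCGGCCGACGCCC → Tm = 70°C (≥ 67°C)
Since every base adds ≥2°C, Tm only increases with n, so the threshold is first crossed at n = 20.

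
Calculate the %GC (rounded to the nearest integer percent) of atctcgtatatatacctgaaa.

T=7, G=2, A=8, C=4
G+C = 2 + 4 = 6 out of 21 bases
%GC = 6/21 × 100 = 28.57% ≈ 29%

29%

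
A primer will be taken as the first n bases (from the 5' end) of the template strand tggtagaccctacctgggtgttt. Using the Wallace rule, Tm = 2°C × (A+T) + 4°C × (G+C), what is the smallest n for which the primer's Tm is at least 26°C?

First 8 bases: TGGTAGAC → Tm = 24°C (< 26°C)
First 9 bases: TGGTAGACC → Tm = 28°C (≥ 26°C)
Each additional base adds 2°C (A/T) or 4°C (G/C), so Tm is non-decreasing in n; n = 9 is the first length to reach 26°C.

n = 9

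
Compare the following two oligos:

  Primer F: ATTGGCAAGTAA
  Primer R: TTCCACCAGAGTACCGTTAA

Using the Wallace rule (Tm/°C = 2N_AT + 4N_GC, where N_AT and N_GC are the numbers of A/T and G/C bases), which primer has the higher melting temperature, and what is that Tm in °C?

Primer R, 58°C

Primer F: A+T=8, G+C=4 → Tm = 2(8)+4(4) = 32°C
Primer R: A+T=11, G+C=9 → Tm = 2(11)+4(9) = 58°C
32°C vs 58°C → primer R is higher.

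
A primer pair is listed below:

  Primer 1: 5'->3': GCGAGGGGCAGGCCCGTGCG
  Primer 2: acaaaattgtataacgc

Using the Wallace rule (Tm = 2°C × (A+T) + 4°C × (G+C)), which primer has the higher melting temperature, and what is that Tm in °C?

Primer 1, 74°C

Primer 1: A+T=3, G+C=17 → Tm = 2(3)+4(17) = 74°C
Primer 2: A+T=12, G+C=5 → Tm = 2(12)+4(5) = 44°C
74°C vs 44°C → primer 1 is higher.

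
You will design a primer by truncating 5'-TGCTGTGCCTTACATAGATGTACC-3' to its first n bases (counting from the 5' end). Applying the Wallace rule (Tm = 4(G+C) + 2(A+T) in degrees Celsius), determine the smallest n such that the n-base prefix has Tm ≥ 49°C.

First 16 bases: TGCTGTGCCTTACATA → Tm = 46°C (< 49°C)
First 17 bases: TGCTGTGCCTTACATAG → Tm = 50°C (≥ 49°C)
Each additional base adds 2°C (A/T) or 4°C (G/C), so Tm is non-decreasing in n; n = 17 is the first length to reach 49°C.

n = 17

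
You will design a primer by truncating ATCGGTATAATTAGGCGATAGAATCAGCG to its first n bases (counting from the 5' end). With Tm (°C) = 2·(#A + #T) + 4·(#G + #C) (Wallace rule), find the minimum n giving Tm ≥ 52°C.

n = 19

First 18 bases: ATCGGTATAATTAGGCGA → Tm = 50°C (< 52°C)
First 19 bases: ATCGGTATAATTAGGCGAT → Tm = 52°C (≥ 52°C)
Each additional base adds 2°C (A/T) or 4°C (G/C), so Tm is non-decreasing in n; n = 19 is the first length to reach 52°C.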